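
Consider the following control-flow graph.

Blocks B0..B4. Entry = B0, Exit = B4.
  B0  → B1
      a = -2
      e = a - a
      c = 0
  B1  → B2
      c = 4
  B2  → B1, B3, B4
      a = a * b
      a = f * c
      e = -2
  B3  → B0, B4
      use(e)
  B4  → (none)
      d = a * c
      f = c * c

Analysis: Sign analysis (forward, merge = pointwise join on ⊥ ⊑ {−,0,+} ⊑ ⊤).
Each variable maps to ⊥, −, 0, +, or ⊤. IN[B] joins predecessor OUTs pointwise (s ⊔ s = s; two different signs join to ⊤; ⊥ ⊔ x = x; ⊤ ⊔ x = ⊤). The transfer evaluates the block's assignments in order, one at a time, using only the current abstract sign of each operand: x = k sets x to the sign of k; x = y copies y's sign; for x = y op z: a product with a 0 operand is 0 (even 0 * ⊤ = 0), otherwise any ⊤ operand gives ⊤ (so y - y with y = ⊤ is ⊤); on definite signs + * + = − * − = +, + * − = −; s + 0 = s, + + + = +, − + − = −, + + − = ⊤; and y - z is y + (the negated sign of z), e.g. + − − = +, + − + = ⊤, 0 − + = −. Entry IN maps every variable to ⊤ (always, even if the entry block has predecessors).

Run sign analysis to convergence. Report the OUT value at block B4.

Answer: {a: ⊤, b: ⊤, c: +, d: ⊤, e: -, f: +}

Working:
Fixpoint table:
  B0: | IN=(all ⊤) | OUT={a:-, c:0; rest ⊤}
  B1: | IN=(all ⊤) | OUT={c:+; rest ⊤}
  B2: | IN={c:+; rest ⊤} | OUT={c:+, e:-; rest ⊤}
  B3: | IN={c:+, e:-; rest ⊤} | OUT={c:+, e:-; rest ⊤}
  B4: | IN={c:+, e:-; rest ⊤} | OUT={c:+, e:-, f:+; rest ⊤}

Merge at B4: IN[B4] = OUT[B2] ⊔ OUT[B3] = {a: ⊤, b: ⊤, c: +, d: ⊤, e: -, f: ⊤}
Applying B4's transfer function to that IN value gives OUT[B4] (row B4 above).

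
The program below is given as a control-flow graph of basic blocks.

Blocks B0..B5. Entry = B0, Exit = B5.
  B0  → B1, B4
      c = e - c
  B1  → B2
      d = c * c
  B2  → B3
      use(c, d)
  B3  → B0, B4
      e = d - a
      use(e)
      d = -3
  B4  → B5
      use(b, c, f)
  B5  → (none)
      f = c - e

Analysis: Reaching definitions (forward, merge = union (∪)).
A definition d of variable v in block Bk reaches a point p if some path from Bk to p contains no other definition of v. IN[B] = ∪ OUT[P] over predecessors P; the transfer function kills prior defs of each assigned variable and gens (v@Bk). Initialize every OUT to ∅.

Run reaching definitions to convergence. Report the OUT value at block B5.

Per-block solution:
  B0:  IN={c@B0, d@B3, e@B3}  OUT={c@B0, d@B3, e@B3}
  B1:  IN={c@B0, d@B3, e@B3}  OUT={c@B0, d@B1, e@B3}
  B2:  IN={c@B0, d@B1, e@B3}  OUT={c@B0, d@B1, e@B3}
  B3:  IN={c@B0, d@B1, e@B3}  OUT={c@B0, d@B3, e@B3}
  B4:  IN={c@B0, d@B3, e@B3}  OUT={c@B0, d@B3, e@B3}
  B5:  IN={c@B0, d@B3, e@B3}  OUT={c@B0, d@B3, e@B3, f@B5}

Merge at B5: IN[B5] = OUT[B4] = {c@B0, d@B3, e@B3}
Applying B5's transfer function to that IN value gives OUT[B5] (row B5 above).

Answer: {c@B0, d@B3, e@B3, f@B5}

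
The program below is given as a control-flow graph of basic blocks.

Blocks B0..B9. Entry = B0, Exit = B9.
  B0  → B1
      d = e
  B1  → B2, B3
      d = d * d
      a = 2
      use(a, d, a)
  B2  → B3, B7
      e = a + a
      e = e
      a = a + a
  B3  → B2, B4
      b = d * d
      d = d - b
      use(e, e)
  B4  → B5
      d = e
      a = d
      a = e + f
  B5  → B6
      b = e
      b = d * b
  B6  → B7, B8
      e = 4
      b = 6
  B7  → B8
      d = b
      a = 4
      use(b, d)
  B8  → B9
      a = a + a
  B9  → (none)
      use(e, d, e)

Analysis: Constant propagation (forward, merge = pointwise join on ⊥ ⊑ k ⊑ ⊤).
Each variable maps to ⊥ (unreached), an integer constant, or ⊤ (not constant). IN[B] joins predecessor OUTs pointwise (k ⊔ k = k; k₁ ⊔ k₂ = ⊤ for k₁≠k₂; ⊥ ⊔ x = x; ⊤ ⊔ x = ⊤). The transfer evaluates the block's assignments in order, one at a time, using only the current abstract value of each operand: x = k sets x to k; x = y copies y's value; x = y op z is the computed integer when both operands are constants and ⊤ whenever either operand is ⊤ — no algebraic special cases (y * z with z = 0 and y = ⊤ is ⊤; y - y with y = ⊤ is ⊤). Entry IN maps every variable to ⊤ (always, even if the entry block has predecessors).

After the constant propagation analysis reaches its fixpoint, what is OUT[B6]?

Answer: {a: ⊤, b: 6, c: ⊤, d: ⊤, e: 4, f: ⊤}

Trace:
Per-block solution:
  B0:   IN=(all ⊤)   OUT=(all ⊤)
  B1:   IN=(all ⊤)   OUT={a:2; rest ⊤}
  B2:   IN=(all ⊤)   OUT=(all ⊤)
  B3:   IN=(all ⊤)   OUT=(all ⊤)
  B4:   IN=(all ⊤)   OUT=(all ⊤)
  B5:   IN=(all ⊤)   OUT=(all ⊤)
  B6:   IN=(all ⊤)   OUT={b:6, e:4; rest ⊤}
  B7:   IN=(all ⊤)   OUT={a:4; rest ⊤}
  B8:   IN=(all ⊤)   OUT=(all ⊤)
  B9:   IN=(all ⊤)   OUT=(all ⊤)

Merge at B6: IN[B6] = OUT[B5] = {a: ⊤, b: ⊤, c: ⊤, d: ⊤, e: ⊤, f: ⊤}
Applying B6's transfer function to that IN value gives OUT[B6] (row B6 above).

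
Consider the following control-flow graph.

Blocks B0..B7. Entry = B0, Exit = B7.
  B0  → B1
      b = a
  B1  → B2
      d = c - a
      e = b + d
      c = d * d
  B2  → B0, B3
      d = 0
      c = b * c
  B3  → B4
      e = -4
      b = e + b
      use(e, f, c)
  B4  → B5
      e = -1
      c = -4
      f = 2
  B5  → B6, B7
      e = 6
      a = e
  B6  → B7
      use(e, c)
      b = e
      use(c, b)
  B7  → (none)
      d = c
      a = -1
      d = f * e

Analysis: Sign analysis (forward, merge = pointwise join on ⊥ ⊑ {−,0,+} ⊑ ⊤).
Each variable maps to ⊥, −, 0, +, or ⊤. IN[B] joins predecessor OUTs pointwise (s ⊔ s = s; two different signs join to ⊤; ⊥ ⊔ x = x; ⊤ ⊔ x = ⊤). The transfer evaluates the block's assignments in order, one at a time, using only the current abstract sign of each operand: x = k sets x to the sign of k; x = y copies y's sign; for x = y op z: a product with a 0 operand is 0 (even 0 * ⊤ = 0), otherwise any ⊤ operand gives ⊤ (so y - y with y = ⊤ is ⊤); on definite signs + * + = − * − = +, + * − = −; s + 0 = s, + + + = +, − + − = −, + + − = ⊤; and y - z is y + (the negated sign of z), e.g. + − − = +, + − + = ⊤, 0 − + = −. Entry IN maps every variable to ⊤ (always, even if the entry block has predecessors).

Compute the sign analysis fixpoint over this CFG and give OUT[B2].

Answer: {a: ⊤, b: ⊤, c: ⊤, d: 0, e: ⊤, f: ⊤}

Derivation:
Per-block solution:
  B0:  IN=(all ⊤)  OUT=(all ⊤)
  B1:  IN=(all ⊤)  OUT=(all ⊤)
  B2:  IN=(all ⊤)  OUT={d:0; rest ⊤}
  B3:  IN={d:0; rest ⊤}  OUT={d:0, e:-; rest ⊤}
  B4:  IN={d:0, e:-; rest ⊤}  OUT={c:-, d:0, e:-, f:+; rest ⊤}
  B5:  IN={c:-, d:0, e:-, f:+; rest ⊤}  OUT={a:+, c:-, d:0, e:+, f:+; rest ⊤}
  B6:  IN={a:+, c:-, d:0, e:+, f:+; rest ⊤}  OUT={a:+, b:+, c:-, d:0, e:+, f:+; rest ⊤}
  B7:  IN={a:+, c:-, d:0, e:+, f:+; rest ⊤}  OUT={a:-, c:-, d:+, e:+, f:+; rest ⊤}

Merge at B2: IN[B2] = OUT[B1] = {a: ⊤, b: ⊤, c: ⊤, d: ⊤, e: ⊤, f: ⊤}
Applying B2's transfer function to that IN value gives OUT[B2] (row B2 above).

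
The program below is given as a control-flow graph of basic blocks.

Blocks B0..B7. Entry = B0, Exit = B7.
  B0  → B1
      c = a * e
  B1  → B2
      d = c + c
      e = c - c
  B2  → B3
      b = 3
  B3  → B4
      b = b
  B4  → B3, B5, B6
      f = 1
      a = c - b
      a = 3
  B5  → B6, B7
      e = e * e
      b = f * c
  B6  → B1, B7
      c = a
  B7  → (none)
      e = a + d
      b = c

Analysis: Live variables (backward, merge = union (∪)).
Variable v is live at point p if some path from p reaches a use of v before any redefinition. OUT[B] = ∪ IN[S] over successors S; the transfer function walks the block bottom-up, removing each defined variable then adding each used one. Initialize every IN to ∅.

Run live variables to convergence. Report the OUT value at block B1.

Answer: {c, d, e}

Derivation:
Fixpoint table:
  B0:   IN={a, e}   OUT={c}
  B1:   IN={c}   OUT={c, d, e}
  B2:   IN={c, d, e}   OUT={b, c, d, e}
  B3:   IN={b, c, d, e}   OUT={b, c, d, e}
  B4:   IN={b, c, d, e}   OUT={a, b, c, d, e, f}
  B5:   IN={a, c, d, e, f}   OUT={a, c, d}
  B6:   IN={a, d}   OUT={a, c, d}
  B7:   IN={a, c, d}   OUT={}

Merge at B1: OUT[B1] = IN[B2] = {c, d, e}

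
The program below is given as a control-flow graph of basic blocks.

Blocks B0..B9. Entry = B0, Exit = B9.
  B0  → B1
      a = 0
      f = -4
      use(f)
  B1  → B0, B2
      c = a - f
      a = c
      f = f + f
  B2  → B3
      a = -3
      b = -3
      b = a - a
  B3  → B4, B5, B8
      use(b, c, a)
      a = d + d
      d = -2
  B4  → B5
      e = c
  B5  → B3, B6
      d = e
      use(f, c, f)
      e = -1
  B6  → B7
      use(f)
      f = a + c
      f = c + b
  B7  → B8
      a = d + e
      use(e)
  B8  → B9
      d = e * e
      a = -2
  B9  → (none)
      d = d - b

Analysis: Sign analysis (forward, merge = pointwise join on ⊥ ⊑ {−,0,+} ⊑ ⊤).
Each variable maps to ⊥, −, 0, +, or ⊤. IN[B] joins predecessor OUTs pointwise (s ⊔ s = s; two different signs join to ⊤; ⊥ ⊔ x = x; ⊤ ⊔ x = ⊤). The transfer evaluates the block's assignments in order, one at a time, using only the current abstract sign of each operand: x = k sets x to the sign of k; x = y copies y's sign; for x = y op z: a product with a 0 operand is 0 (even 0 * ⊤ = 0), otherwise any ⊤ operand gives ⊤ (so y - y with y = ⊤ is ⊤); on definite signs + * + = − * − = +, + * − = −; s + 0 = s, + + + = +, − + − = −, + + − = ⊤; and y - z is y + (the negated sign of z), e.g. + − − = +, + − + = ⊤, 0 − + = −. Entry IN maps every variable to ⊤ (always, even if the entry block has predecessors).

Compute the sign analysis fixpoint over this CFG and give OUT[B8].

Answer: {a: -, b: ⊤, c: +, d: ⊤, e: ⊤, f: ⊤}

Derivation:
Per-block solution:
  B0: | IN=(all ⊤) | OUT={a:0, f:-; rest ⊤}
  B1: | IN={a:0, f:-; rest ⊤} | OUT={a:+, c:+, f:-; rest ⊤}
  B2: | IN={a:+, c:+, f:-; rest ⊤} | OUT={a:-, c:+, f:-; rest ⊤}
  B3: | IN={c:+, f:-; rest ⊤} | OUT={c:+, d:-, f:-; rest ⊤}
  B4: | IN={c:+, d:-, f:-; rest ⊤} | OUT={c:+, d:-, e:+, f:-; rest ⊤}
  B5: | IN={c:+, d:-, f:-; rest ⊤} | OUT={c:+, e:-, f:-; rest ⊤}
  B6: | IN={c:+, e:-, f:-; rest ⊤} | OUT={c:+, e:-; rest ⊤}
  B7: | IN={c:+, e:-; rest ⊤} | OUT={c:+, e:-; rest ⊤}
  B8: | IN={c:+; rest ⊤} | OUT={a:-, c:+; rest ⊤}
  B9: | IN={a:-, c:+; rest ⊤} | OUT={a:-, c:+; rest ⊤}

Merge at B8: IN[B8] = OUT[B3] ⊔ OUT[B7] = {a: ⊤, b: ⊤, c: +, d: ⊤, e: ⊤, f: ⊤}
Applying B8's transfer function to that IN value gives OUT[B8] (row B8 above).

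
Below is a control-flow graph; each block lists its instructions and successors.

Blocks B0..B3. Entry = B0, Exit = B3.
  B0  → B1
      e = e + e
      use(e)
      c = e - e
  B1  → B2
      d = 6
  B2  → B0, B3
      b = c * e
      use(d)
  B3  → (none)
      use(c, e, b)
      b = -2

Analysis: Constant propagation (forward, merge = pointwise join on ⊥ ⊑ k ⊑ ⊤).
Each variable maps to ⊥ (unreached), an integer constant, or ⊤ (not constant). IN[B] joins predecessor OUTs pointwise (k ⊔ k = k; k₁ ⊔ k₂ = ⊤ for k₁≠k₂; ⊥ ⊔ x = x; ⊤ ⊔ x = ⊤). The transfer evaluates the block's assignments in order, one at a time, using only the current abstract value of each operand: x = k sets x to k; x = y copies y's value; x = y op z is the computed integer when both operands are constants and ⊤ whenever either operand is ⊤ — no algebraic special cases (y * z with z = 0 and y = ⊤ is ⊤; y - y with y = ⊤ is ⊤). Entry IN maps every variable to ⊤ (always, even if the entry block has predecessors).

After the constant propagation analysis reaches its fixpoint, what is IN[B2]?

Fixpoint table:
  B0:   IN=(all ⊤)   OUT=(all ⊤)
  B1:   IN=(all ⊤)   OUT={d:6; rest ⊤}
  B2:   IN={d:6; rest ⊤}   OUT={d:6; rest ⊤}
  B3:   IN={d:6; rest ⊤}   OUT={b:-2, d:6; rest ⊤}

Merge at B2: IN[B2] = OUT[B1] = {a: ⊤, b: ⊤, c: ⊤, d: 6, e: ⊤, f: ⊤}

Answer: {a: ⊤, b: ⊤, c: ⊤, d: 6, e: ⊤, f: ⊤}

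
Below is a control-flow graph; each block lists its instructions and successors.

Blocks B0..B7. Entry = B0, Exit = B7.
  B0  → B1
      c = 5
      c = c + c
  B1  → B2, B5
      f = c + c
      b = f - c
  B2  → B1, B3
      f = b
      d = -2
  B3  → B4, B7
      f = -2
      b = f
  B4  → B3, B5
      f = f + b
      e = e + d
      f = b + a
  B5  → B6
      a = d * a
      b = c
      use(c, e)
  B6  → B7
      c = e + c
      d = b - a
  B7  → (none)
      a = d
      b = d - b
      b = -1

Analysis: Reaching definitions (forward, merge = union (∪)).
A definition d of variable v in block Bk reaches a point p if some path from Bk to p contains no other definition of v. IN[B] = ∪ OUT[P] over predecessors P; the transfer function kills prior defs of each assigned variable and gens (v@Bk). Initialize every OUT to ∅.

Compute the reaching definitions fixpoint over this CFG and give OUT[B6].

Answer: {a@B5, b@B5, c@B6, d@B6, e@B4, f@B1, f@B4}

Working:
Fixpoint table:
  B0:   IN={}   OUT={c@B0}
  B1:   IN={b@B1, c@B0, d@B2, f@B2}   OUT={b@B1, c@B0, d@B2, f@B1}
  B2:   IN={b@B1, c@B0, d@B2, f@B1}   OUT={b@B1, c@B0, d@B2, f@B2}
  B3:   IN={b@B1, b@B3, c@B0, d@B2, e@B4, f@B2, f@B4}   OUT={b@B3, c@B0, d@B2, e@B4, f@B3}
  B4:   IN={b@B3, c@B0, d@B2, e@B4, f@B3}   OUT={b@B3, c@B0, d@B2, e@B4, f@B4}
  B5:   IN={b@B1, b@B3, c@B0, d@B2, e@B4, f@B1, f@B4}   OUT={a@B5, b@B5, c@B0, d@B2, e@B4, f@B1, f@B4}
  B6:   IN={a@B5, b@B5, c@B0, d@B2, e@B4, f@B1, f@B4}   OUT={a@B5, b@B5, c@B6, d@B6, e@B4, f@B1, f@B4}
  B7:   IN={a@B5, b@B3, b@B5, c@B0, c@B6, d@B2, d@B6, e@B4, f@B1, f@B3, f@B4}   OUT={a@B7, b@B7, c@B0, c@B6, d@B2, d@B6, e@B4, f@B1, f@B3, f@B4}

Merge at B6: IN[B6] = OUT[B5] = {a@B5, b@B5, c@B0, d@B2, e@B4, f@B1, f@B4}
Applying B6's transfer function to that IN value gives OUT[B6] (row B6 above).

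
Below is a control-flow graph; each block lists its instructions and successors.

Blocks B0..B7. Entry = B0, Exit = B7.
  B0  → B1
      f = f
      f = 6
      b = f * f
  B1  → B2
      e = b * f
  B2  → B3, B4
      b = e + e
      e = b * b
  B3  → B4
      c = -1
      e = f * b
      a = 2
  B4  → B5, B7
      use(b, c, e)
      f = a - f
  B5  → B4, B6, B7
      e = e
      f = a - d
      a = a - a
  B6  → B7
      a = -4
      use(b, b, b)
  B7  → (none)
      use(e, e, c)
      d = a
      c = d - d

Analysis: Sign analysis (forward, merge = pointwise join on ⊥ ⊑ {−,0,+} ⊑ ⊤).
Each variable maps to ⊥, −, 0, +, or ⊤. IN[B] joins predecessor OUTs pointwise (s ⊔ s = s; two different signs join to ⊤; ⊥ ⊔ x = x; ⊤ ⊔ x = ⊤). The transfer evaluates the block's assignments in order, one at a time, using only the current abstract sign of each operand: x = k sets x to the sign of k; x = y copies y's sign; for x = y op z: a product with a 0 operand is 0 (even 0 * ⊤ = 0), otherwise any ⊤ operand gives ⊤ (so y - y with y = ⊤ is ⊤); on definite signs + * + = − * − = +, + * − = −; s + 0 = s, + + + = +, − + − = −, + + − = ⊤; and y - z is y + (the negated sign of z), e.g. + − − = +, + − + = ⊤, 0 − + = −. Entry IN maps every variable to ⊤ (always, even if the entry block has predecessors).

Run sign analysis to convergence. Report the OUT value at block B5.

Fixpoint table:
  B0: | IN=(all ⊤) | OUT={b:+, f:+; rest ⊤}
  B1: | IN={b:+, f:+; rest ⊤} | OUT={b:+, e:+, f:+; rest ⊤}
  B2: | IN={b:+, e:+, f:+; rest ⊤} | OUT={b:+, e:+, f:+; rest ⊤}
  B3: | IN={b:+, e:+, f:+; rest ⊤} | OUT={a:+, b:+, c:-, e:+, f:+; rest ⊤}
  B4: | IN={b:+, e:+; rest ⊤} | OUT={b:+, e:+; rest ⊤}
  B5: | IN={b:+, e:+; rest ⊤} | OUT={b:+, e:+; rest ⊤}
  B6: | IN={b:+, e:+; rest ⊤} | OUT={a:-, b:+, e:+; rest ⊤}
  B7: | IN={b:+, e:+; rest ⊤} | OUT={b:+, e:+; rest ⊤}

Merge at B5: IN[B5] = OUT[B4] = {a: ⊤, b: +, c: ⊤, d: ⊤, e: +, f: ⊤}
Applying B5's transfer function to that IN value gives OUT[B5] (row B5 above).

Answer: {a: ⊤, b: +, c: ⊤, d: ⊤, e: +, f: ⊤}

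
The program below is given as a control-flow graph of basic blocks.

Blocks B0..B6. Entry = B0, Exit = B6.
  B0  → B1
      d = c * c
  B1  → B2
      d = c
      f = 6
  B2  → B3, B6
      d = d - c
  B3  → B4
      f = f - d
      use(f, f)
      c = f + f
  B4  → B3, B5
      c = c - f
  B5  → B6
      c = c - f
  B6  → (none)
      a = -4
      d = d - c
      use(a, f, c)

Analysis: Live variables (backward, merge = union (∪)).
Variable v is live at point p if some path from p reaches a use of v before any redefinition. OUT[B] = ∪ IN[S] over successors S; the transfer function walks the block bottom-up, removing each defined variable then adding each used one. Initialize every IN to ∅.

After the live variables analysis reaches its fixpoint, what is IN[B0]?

Fixpoint table:
  B0:   IN={c}   OUT={c}
  B1:   IN={c}   OUT={c, d, f}
  B2:   IN={c, d, f}   OUT={c, d, f}
  B3:   IN={d, f}   OUT={c, d, f}
  B4:   IN={c, d, f}   OUT={c, d, f}
  B5:   IN={c, d, f}   OUT={c, d, f}
  B6:   IN={c, d, f}   OUT={}

Merge at B0: OUT[B0] = IN[B1] = {c}
Applying B0's transfer function to that OUT value gives IN[B0] (row B0 above).

Answer: {c}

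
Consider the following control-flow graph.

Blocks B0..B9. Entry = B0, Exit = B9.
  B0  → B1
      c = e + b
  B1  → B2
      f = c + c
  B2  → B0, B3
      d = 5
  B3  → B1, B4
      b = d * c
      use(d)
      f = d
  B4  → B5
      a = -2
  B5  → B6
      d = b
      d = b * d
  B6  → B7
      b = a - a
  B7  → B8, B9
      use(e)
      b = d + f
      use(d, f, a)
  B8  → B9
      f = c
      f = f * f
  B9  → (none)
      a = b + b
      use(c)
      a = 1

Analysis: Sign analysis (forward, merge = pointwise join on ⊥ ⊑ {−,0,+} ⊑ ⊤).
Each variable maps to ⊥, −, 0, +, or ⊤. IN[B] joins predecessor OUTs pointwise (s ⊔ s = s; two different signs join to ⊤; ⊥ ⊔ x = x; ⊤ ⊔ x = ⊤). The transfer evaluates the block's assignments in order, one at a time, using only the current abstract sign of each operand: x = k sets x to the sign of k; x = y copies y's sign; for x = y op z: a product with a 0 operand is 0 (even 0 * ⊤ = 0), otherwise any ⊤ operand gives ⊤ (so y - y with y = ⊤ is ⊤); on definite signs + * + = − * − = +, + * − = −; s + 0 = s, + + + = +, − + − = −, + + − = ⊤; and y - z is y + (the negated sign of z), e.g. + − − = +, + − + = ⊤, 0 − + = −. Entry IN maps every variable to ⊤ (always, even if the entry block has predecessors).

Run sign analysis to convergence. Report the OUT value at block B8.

Fixpoint table:
  B0:   IN=(all ⊤)   OUT=(all ⊤)
  B1:   IN=(all ⊤)   OUT=(all ⊤)
  B2:   IN=(all ⊤)   OUT={d:+; rest ⊤}
  B3:   IN={d:+; rest ⊤}   OUT={d:+, f:+; rest ⊤}
  B4:   IN={d:+, f:+; rest ⊤}   OUT={a:-, d:+, f:+; rest ⊤}
  B5:   IN={a:-, d:+, f:+; rest ⊤}   OUT={a:-, f:+; rest ⊤}
  B6:   IN={a:-, f:+; rest ⊤}   OUT={a:-, f:+; rest ⊤}
  B7:   IN={a:-, f:+; rest ⊤}   OUT={a:-, f:+; rest ⊤}
  B8:   IN={a:-, f:+; rest ⊤}   OUT={a:-; rest ⊤}
  B9:   IN={a:-; rest ⊤}   OUT={a:+; rest ⊤}

Merge at B8: IN[B8] = OUT[B7] = {a: -, b: ⊤, c: ⊤, d: ⊤, e: ⊤, f: +}
Applying B8's transfer function to that IN value gives OUT[B8] (row B8 above).

Answer: {a: -, b: ⊤, c: ⊤, d: ⊤, e: ⊤, f: ⊤}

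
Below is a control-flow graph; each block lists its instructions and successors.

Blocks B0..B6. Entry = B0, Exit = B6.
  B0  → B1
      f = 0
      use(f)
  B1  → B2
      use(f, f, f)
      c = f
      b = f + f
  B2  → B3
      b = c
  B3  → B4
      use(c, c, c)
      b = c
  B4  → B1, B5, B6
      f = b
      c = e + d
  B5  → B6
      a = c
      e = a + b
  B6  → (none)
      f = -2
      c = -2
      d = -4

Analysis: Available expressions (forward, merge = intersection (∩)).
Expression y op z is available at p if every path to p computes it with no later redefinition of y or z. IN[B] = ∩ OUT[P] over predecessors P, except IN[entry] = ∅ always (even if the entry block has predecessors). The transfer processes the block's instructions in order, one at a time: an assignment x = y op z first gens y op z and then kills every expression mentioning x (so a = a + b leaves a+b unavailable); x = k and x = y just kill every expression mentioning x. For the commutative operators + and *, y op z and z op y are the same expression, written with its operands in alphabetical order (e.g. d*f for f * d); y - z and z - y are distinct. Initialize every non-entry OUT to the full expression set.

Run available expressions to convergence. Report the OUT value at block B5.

Converged values:
  B0:  IN={}  OUT={}
  B1:  IN={}  OUT={f+f}
  B2:  IN={f+f}  OUT={f+f}
  B3:  IN={f+f}  OUT={f+f}
  B4:  IN={f+f}  OUT={d+e}
  B5:  IN={d+e}  OUT={a+b}
  B6:  IN={}  OUT={}

Merge at B5: IN[B5] = OUT[B4] = {d+e}
Applying B5's transfer function to that IN value gives OUT[B5] (row B5 above).

Answer: {a+b}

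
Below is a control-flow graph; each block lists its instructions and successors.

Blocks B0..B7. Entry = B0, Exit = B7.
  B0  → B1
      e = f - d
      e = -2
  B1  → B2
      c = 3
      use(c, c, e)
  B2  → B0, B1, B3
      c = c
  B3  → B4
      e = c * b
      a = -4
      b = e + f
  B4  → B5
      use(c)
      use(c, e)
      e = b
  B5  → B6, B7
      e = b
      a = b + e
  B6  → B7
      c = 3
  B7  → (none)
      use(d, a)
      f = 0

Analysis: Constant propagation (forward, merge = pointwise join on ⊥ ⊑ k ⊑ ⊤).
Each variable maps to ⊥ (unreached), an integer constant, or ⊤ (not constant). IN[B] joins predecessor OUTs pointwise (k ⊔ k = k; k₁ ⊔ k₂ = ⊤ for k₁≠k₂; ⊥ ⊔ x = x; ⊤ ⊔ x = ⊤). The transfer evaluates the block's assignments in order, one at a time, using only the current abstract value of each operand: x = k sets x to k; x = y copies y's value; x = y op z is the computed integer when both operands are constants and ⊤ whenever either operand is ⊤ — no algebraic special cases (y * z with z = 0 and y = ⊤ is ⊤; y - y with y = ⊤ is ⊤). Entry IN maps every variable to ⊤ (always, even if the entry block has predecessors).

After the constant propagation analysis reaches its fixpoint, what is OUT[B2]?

Answer: {a: ⊤, b: ⊤, c: 3, d: ⊤, e: -2, f: ⊤}

Working:
Converged values:
  B0:  IN=(all ⊤)  OUT={e:-2; rest ⊤}
  B1:  IN={e:-2; rest ⊤}  OUT={c:3, e:-2; rest ⊤}
  B2:  IN={c:3, e:-2; rest ⊤}  OUT={c:3, e:-2; rest ⊤}
  B3:  IN={c:3, e:-2; rest ⊤}  OUT={a:-4, c:3; rest ⊤}
  B4:  IN={a:-4, c:3; rest ⊤}  OUT={a:-4, c:3; rest ⊤}
  B5:  IN={a:-4, c:3; rest ⊤}  OUT={c:3; rest ⊤}
  B6:  IN={c:3; rest ⊤}  OUT={c:3; rest ⊤}
  B7:  IN={c:3; rest ⊤}  OUT={c:3, f:0; rest ⊤}

Merge at B2: IN[B2] = OUT[B1] = {a: ⊤, b: ⊤, c: 3, d: ⊤, e: -2, f: ⊤}
Applying B2's transfer function to that IN value gives OUT[B2] (row B2 above).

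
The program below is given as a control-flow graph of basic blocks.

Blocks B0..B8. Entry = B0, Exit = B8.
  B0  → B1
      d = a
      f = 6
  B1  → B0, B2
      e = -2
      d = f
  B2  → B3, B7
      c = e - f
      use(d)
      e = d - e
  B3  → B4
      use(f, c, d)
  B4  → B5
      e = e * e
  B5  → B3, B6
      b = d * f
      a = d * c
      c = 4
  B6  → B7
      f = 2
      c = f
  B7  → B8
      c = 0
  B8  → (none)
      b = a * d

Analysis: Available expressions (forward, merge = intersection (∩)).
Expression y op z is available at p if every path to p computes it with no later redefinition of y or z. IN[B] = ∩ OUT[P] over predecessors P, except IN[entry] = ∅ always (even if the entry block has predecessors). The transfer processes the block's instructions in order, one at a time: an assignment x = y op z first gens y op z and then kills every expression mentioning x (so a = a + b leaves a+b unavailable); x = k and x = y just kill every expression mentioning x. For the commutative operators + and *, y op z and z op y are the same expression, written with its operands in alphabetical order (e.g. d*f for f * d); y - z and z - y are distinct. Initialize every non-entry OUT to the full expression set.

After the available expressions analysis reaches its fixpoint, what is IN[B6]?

Answer: {d*f}

Trace:
Fixpoint table:
  B0: | IN={} | OUT={}
  B1: | IN={} | OUT={}
  B2: | IN={} | OUT={}
  B3: | IN={} | OUT={}
  B4: | IN={} | OUT={}
  B5: | IN={} | OUT={d*f}
  B6: | IN={d*f} | OUT={}
  B7: | IN={} | OUT={}
  B8: | IN={} | OUT={a*d}

Merge at B6: IN[B6] = OUT[B5] = {d*f}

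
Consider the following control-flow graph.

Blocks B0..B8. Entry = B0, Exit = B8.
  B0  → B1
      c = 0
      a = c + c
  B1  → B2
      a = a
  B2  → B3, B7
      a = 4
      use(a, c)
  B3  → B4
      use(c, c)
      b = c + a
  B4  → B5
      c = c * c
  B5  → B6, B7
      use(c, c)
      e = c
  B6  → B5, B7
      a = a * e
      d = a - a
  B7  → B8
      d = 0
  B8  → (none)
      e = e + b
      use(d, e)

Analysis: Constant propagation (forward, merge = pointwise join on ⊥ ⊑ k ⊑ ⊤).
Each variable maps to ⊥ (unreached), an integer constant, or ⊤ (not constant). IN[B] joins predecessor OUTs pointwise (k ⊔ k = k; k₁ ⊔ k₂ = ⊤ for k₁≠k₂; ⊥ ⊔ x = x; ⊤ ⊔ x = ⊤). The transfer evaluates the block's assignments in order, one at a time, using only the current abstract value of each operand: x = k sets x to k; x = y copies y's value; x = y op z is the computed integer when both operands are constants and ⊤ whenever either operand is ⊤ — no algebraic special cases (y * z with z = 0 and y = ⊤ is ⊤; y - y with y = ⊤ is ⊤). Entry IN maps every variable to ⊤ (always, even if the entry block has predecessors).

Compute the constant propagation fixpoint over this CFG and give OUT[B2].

Answer: {a: 4, b: ⊤, c: 0, d: ⊤, e: ⊤, f: ⊤}

Derivation:
Per-block solution:
  B0:   IN=(all ⊤)   OUT={a:0, c:0; rest ⊤}
  B1:   IN={a:0, c:0; rest ⊤}   OUT={a:0, c:0; rest ⊤}
  B2:   IN={a:0, c:0; rest ⊤}   OUT={a:4, c:0; rest ⊤}
  B3:   IN={a:4, c:0; rest ⊤}   OUT={a:4, b:4, c:0; rest ⊤}
  B4:   IN={a:4, b:4, c:0; rest ⊤}   OUT={a:4, b:4, c:0; rest ⊤}
  B5:   IN={b:4, c:0; rest ⊤}   OUT={b:4, c:0, e:0; rest ⊤}
  B6:   IN={b:4, c:0, e:0; rest ⊤}   OUT={b:4, c:0, e:0; rest ⊤}
  B7:   IN={c:0; rest ⊤}   OUT={c:0, d:0; rest ⊤}
  B8:   IN={c:0, d:0; rest ⊤}   OUT={c:0, d:0; rest ⊤}

Merge at B2: IN[B2] = OUT[B1] = {a: 0, b: ⊤, c: 0, d: ⊤, e: ⊤, f: ⊤}
Applying B2's transfer function to that IN value gives OUT[B2] (row B2 above).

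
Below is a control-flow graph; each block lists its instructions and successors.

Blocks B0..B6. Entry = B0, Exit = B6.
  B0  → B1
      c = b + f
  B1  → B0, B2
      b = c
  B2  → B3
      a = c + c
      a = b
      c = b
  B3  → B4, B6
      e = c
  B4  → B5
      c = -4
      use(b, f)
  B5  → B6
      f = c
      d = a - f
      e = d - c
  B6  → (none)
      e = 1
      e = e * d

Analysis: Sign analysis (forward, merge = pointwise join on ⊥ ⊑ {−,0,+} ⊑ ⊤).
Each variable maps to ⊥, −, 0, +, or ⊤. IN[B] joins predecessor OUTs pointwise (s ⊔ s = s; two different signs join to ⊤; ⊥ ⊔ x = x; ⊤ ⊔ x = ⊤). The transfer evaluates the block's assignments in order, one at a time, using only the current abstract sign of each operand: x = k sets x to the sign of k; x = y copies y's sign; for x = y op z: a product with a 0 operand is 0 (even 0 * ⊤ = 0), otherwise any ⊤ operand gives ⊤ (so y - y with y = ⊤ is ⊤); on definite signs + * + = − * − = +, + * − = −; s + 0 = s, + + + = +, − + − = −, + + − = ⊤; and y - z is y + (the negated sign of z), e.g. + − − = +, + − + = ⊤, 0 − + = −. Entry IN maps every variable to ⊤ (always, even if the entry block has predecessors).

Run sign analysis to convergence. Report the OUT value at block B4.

Answer: {a: ⊤, b: ⊤, c: -, d: ⊤, e: ⊤, f: ⊤}

Trace:
Per-block solution:
  B0:   IN=(all ⊤)   OUT=(all ⊤)
  B1:   IN=(all ⊤)   OUT=(all ⊤)
  B2:   IN=(all ⊤)   OUT=(all ⊤)
  B3:   IN=(all ⊤)   OUT=(all ⊤)
  B4:   IN=(all ⊤)   OUT={c:-; rest ⊤}
  B5:   IN={c:-; rest ⊤}   OUT={c:-, f:-; rest ⊤}
  B6:   IN=(all ⊤)   OUT=(all ⊤)

Merge at B4: IN[B4] = OUT[B3] = {a: ⊤, b: ⊤, c: ⊤, d: ⊤, e: ⊤, f: ⊤}
Applying B4's transfer function to that IN value gives OUT[B4] (row B4 above).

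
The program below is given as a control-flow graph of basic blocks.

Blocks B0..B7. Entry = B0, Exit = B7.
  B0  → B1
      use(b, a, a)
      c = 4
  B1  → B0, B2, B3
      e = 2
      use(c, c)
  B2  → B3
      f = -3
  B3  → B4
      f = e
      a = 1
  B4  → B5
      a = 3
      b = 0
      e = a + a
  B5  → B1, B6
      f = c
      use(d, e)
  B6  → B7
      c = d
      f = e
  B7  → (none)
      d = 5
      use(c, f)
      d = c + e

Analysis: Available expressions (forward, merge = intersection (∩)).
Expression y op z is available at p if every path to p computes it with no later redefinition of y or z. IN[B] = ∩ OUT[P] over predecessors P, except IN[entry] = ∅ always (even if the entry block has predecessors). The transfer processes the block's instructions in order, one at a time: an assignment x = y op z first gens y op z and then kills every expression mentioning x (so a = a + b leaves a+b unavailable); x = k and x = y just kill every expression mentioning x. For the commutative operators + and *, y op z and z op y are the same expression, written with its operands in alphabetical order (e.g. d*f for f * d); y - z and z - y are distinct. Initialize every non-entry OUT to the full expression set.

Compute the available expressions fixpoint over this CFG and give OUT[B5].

Converged values:
  B0:  IN={}  OUT={}
  B1:  IN={}  OUT={}
  B2:  IN={}  OUT={}
  B3:  IN={}  OUT={}
  B4:  IN={}  OUT={a+a}
  B5:  IN={a+a}  OUT={a+a}
  B6:  IN={a+a}  OUT={a+a}
  B7:  IN={a+a}  OUT={a+a, c+e}

Merge at B5: IN[B5] = OUT[B4] = {a+a}
Applying B5's transfer function to that IN value gives OUT[B5] (row B5 above).

Answer: {a+a}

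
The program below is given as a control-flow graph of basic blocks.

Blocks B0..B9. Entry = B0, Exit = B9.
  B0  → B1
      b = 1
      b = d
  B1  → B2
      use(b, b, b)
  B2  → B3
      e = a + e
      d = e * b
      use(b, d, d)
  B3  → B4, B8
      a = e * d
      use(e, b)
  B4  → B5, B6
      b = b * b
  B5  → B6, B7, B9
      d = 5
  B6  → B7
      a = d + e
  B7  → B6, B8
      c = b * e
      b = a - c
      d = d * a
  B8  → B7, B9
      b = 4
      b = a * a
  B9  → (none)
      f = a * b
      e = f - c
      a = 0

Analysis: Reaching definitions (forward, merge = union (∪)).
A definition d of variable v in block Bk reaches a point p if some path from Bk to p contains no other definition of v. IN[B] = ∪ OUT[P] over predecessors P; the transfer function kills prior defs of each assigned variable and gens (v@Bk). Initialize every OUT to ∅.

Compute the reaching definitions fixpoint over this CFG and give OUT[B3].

Answer: {a@B3, b@B0, d@B2, e@B2}

Trace:
Fixpoint table:
  B0: | IN={} | OUT={b@B0}
  B1: | IN={b@B0} | OUT={b@B0}
  B2: | IN={b@B0} | OUT={b@B0, d@B2, e@B2}
  B3: | IN={b@B0, d@B2, e@B2} | OUT={a@B3, b@B0, d@B2, e@B2}
  B4: | IN={a@B3, b@B0, d@B2, e@B2} | OUT={a@B3, b@B4, d@B2, e@B2}
  B5: | IN={a@B3, b@B4, d@B2, e@B2} | OUT={a@B3, b@B4, d@B5, e@B2}
  B6: | IN={a@B3, a@B6, b@B4, b@B7, c@B7, d@B2, d@B5, d@B7, e@B2} | OUT={a@B6, b@B4, b@B7, c@B7, d@B2, d@B5, d@B7, e@B2}
  B7: | IN={a@B3, a@B6, b@B4, b@B7, b@B8, c@B7, d@B2, d@B5, d@B7, e@B2} | OUT={a@B3, a@B6, b@B7, c@B7, d@B7, e@B2}
  B8: | IN={a@B3, a@B6, b@B0, b@B7, c@B7, d@B2, d@B7, e@B2} | OUT={a@B3, a@B6, b@B8, c@B7, d@B2, d@B7, e@B2}
  B9: | IN={a@B3, a@B6, b@B4, b@B8, c@B7, d@B2, d@B5, d@B7, e@B2} | OUT={a@B9, b@B4, b@B8, c@B7, d@B2, d@B5, d@B7, e@B9, f@B9}

Merge at B3: IN[B3] = OUT[B2] = {b@B0, d@B2, e@B2}
Applying B3's transfer function to that IN value gives OUT[B3] (row B3 above).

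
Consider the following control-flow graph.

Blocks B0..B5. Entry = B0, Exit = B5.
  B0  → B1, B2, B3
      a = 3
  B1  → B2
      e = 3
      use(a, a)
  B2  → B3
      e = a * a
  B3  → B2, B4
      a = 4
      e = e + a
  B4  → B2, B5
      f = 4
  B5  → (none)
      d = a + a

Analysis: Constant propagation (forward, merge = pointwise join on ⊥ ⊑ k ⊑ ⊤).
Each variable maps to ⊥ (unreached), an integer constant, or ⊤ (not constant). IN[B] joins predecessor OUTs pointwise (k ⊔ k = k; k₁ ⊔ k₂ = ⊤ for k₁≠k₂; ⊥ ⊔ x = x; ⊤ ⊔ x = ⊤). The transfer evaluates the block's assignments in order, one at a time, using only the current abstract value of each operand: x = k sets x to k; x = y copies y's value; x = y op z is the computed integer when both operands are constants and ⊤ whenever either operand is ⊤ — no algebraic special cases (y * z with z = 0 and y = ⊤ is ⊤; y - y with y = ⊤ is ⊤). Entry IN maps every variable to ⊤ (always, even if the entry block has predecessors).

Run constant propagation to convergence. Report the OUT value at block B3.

Answer: {a: 4, b: ⊤, c: ⊤, d: ⊤, e: ⊤, f: ⊤}

Trace:
Converged values:
  B0: | IN=(all ⊤) | OUT={a:3; rest ⊤}
  B1: | IN={a:3; rest ⊤} | OUT={a:3, e:3; rest ⊤}
  B2: | IN=(all ⊤) | OUT=(all ⊤)
  B3: | IN=(all ⊤) | OUT={a:4; rest ⊤}
  B4: | IN={a:4; rest ⊤} | OUT={a:4, f:4; rest ⊤}
  B5: | IN={a:4, f:4; rest ⊤} | OUT={a:4, d:8, f:4; rest ⊤}

Merge at B3: IN[B3] = OUT[B0] ⊔ OUT[B2] = {a: ⊤, b: ⊤, c: ⊤, d: ⊤, e: ⊤, f: ⊤}
Applying B3's transfer function to that IN value gives OUT[B3] (row B3 above).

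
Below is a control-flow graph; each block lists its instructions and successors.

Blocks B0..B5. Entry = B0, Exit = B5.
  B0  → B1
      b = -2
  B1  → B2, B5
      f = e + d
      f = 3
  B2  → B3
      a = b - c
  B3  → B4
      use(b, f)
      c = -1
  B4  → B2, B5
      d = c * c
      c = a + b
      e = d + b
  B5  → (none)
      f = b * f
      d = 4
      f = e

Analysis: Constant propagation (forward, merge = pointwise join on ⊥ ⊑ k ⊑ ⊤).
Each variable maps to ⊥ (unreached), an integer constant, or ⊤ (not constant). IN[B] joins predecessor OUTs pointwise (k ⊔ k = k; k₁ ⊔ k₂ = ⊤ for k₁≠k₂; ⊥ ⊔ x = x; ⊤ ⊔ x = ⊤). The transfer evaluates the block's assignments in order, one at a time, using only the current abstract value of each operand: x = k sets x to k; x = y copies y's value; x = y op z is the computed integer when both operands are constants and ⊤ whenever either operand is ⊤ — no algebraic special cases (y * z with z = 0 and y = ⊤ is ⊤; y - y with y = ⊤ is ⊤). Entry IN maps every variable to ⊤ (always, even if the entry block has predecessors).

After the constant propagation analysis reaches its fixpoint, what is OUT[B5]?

Fixpoint table:
  B0:   IN=(all ⊤)   OUT={b:-2; rest ⊤}
  B1:   IN={b:-2; rest ⊤}   OUT={b:-2, f:3; rest ⊤}
  B2:   IN={b:-2, f:3; rest ⊤}   OUT={b:-2, f:3; rest ⊤}
  B3:   IN={b:-2, f:3; rest ⊤}   OUT={b:-2, c:-1, f:3; rest ⊤}
  B4:   IN={b:-2, c:-1, f:3; rest ⊤}   OUT={b:-2, d:1, e:-1, f:3; rest ⊤}
  B5:   IN={b:-2, f:3; rest ⊤}   OUT={b:-2, d:4; rest ⊤}

Merge at B5: IN[B5] = OUT[B1] ⊔ OUT[B4] = {a: ⊤, b: -2, c: ⊤, d: ⊤, e: ⊤, f: 3}
Applying B5's transfer function to that IN value gives OUT[B5] (row B5 above).

Answer: {a: ⊤, b: -2, c: ⊤, d: 4, e: ⊤, f: ⊤}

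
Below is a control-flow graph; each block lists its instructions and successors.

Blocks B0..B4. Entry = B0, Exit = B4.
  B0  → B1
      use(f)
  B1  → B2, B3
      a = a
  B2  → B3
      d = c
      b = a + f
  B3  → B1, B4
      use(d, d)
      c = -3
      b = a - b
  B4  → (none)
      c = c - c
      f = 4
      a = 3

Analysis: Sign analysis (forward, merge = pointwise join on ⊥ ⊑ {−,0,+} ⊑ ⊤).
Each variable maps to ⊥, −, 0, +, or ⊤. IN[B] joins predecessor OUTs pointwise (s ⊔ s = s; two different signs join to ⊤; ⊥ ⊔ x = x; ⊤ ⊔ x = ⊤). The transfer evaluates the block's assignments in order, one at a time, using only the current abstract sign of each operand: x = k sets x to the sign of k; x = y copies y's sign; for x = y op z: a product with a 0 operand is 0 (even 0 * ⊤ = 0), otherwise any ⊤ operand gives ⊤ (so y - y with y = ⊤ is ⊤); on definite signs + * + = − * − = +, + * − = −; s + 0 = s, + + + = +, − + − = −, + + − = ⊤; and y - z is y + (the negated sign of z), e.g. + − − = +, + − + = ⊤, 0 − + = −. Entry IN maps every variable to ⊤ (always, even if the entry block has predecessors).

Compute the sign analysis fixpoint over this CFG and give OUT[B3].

Converged values:
  B0: | IN=(all ⊤) | OUT=(all ⊤)
  B1: | IN=(all ⊤) | OUT=(all ⊤)
  B2: | IN=(all ⊤) | OUT=(all ⊤)
  B3: | IN=(all ⊤) | OUT={c:-; rest ⊤}
  B4: | IN={c:-; rest ⊤} | OUT={a:+, f:+; rest ⊤}

Merge at B3: IN[B3] = OUT[B1] ⊔ OUT[B2] = {a: ⊤, b: ⊤, c: ⊤, d: ⊤, e: ⊤, f: ⊤}
Applying B3's transfer function to that IN value gives OUT[B3] (row B3 above).

Answer: {a: ⊤, b: ⊤, c: -, d: ⊤, e: ⊤, f: ⊤}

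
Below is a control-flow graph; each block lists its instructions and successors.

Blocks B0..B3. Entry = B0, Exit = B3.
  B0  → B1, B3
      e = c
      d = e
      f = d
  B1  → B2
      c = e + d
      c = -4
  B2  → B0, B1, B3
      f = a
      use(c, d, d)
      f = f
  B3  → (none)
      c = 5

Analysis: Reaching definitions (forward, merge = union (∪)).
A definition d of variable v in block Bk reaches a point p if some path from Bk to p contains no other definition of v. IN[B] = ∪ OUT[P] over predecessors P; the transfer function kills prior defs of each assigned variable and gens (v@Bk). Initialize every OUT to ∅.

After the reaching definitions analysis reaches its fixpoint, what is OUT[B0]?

Answer: {c@B1, d@B0, e@B0, f@B0}

Trace:
Fixpoint table:
  B0:  IN={c@B1, d@B0, e@B0, f@B2}  OUT={c@B1, d@B0, e@B0, f@B0}
  B1:  IN={c@B1, d@B0, e@B0, f@B0, f@B2}  OUT={c@B1, d@B0, e@B0, f@B0, f@B2}
  B2:  IN={c@B1, d@B0, e@B0, f@B0, f@B2}  OUT={c@B1, d@B0, e@B0, f@B2}
  B3:  IN={c@B1, d@B0, e@B0, f@B0, f@B2}  OUT={c@B3, d@B0, e@B0, f@B0, f@B2}

Merge at B0 (entry node, so the boundary value {} is joined with the incoming edge(s)): IN[B0] = {} ⊔ OUT[B2] = {c@B1, d@B0, e@B0, f@B2}
Applying B0's transfer function to that IN value gives OUT[B0] (row B0 above).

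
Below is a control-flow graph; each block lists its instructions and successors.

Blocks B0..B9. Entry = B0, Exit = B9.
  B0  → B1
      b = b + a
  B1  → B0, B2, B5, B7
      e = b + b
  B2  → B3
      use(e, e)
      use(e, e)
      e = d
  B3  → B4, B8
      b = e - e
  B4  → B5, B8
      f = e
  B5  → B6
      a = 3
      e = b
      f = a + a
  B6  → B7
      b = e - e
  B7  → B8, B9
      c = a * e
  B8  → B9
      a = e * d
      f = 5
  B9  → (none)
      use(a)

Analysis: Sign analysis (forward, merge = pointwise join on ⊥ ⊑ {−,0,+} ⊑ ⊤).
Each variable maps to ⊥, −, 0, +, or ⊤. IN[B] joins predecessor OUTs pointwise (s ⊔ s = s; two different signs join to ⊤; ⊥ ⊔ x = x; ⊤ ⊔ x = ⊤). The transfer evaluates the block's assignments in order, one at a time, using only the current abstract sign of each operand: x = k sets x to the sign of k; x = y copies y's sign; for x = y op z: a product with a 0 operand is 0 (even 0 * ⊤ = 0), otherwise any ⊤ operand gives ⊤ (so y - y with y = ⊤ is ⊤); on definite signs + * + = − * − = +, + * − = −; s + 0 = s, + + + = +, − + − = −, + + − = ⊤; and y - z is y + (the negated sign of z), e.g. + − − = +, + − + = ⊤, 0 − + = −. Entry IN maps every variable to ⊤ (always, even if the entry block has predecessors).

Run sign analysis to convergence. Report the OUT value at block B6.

Fixpoint table:
  B0:   IN=(all ⊤)   OUT=(all ⊤)
  B1:   IN=(all ⊤)   OUT=(all ⊤)
  B2:   IN=(all ⊤)   OUT=(all ⊤)
  B3:   IN=(all ⊤)   OUT=(all ⊤)
  B4:   IN=(all ⊤)   OUT=(all ⊤)
  B5:   IN=(all ⊤)   OUT={a:+, f:+; rest ⊤}
  B6:   IN={a:+, f:+; rest ⊤}   OUT={a:+, f:+; rest ⊤}
  B7:   IN=(all ⊤)   OUT=(all ⊤)
  B8:   IN=(all ⊤)   OUT={f:+; rest ⊤}
  B9:   IN=(all ⊤)   OUT=(all ⊤)

Merge at B6: IN[B6] = OUT[B5] = {a: +, b: ⊤, c: ⊤, d: ⊤, e: ⊤, f: +}
Applying B6's transfer function to that IN value gives OUT[B6] (row B6 above).

Answer: {a: +, b: ⊤, c: ⊤, d: ⊤, e: ⊤, f: +}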